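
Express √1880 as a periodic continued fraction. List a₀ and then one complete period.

[43; 2, 1, 3, 1, 2, 86]

a₀ = ⌊√1880⌋ = 43.
With m₀=0, d₀=1 and mₖ₊₁ = dₖaₖ − mₖ, dₖ₊₁ = (n − mₖ₊₁²)/dₖ, aₖ₊₁ = ⌊(a₀+mₖ₊₁)/dₖ₊₁⌋:
  k=1: m=43, d=31, a=2
  k=2: m=19, d=49, a=1
  k=3: m=30, d=20, a=3
  k=4: m=30, d=49, a=1
  k=5: m=19, d=31, a=2
  k=6: m=43, d=1, a=86
d=1 and a=2a₀=86 at k=6, so the next step gives (m, d) = (43, 31) again — its k=1 value — and the period has length 6.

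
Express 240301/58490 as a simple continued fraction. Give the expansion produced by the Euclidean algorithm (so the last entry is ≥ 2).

[4; 9, 4, 2, 6, 7, 7, 2]

240301 = 4*58490 + 6341
58490 = 9*6341 + 1421
6341 = 4*1421 + 657
1421 = 2*657 + 107
657 = 6*107 + 15
107 = 7*15 + 2
15 = 7*2 + 1
2 = 2*1 + 0  (stop)
So 240301/58490 = [4; 9, 4, 2, 6, 7, 7, 2].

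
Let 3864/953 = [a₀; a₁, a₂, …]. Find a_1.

18

3864 = 4·953 + 52   →  a_0 = 4
953 = 18·52 + 17   →  a_1 = 18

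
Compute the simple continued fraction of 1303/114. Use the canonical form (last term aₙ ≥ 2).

1303 = 11×114 + 49
114 = 2×49 + 16
49 = 3×16 + 1
16 = 16×1 + 0  (stop)
So 1303/114 = [11; 2, 3, 16].

[11; 2, 3, 16]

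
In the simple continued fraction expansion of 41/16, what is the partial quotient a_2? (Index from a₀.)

41 = 2·16 + 9   →  a_0 = 2
16 = 1·9 + 7   →  a_1 = 1
9 = 1·7 + 2   →  a_2 = 1

1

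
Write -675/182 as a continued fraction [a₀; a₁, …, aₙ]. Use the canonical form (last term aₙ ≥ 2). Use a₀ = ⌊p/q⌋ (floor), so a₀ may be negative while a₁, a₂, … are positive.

[-4; 3, 2, 3, 3, 2]

-675 = -4×182 + 53
182 = 3×53 + 23
53 = 2×23 + 7
23 = 3×7 + 2
7 = 3×2 + 1
2 = 2×1 + 0  (stop)
So -675/182 = [-4; 3, 2, 3, 3, 2].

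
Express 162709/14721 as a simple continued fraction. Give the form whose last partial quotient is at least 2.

[11; 18, 1, 11, 1, 3, 15]

162709 = 11×14721 + 778
14721 = 18×778 + 717
778 = 1×717 + 61
717 = 11×61 + 46
61 = 1×46 + 15
46 = 3×15 + 1
15 = 15×1 + 0  (stop)
So 162709/14721 = [11; 18, 1, 11, 1, 3, 15].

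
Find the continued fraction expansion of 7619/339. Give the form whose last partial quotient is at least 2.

7619 = 22×339 + 161
339 = 2×161 + 17
161 = 9×17 + 8
17 = 2×8 + 1
8 = 8×1 + 0  (stop)
So 7619/339 = [22; 2, 9, 2, 8].

[22; 2, 9, 2, 8]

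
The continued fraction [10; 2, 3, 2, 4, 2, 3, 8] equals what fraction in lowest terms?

47153/4518

Fold from the inside: start with 8/1.
  3 + 1/8 = 25/8
  2 + 8/25 = 58/25
  4 + 25/58 = 257/58
  2 + 58/257 = 572/257
  3 + 257/572 = 1973/572
  2 + 572/1973 = 4518/1973
  10 + 1973/4518 = 47153/4518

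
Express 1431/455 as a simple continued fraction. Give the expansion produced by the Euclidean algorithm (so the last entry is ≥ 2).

[3; 6, 1, 8, 2, 3]

1431 = 3*455 + 66
455 = 6*66 + 59
66 = 1*59 + 7
59 = 8*7 + 3
7 = 2*3 + 1
3 = 3*1 + 0  (stop)
So 1431/455 = [3; 6, 1, 8, 2, 3].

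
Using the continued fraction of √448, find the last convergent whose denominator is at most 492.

√448 = [21; 6, 42, …] (period length 2).
Convergents:
  p_0/q_0 = 21/1
  p_1/q_1 = 127/6
  p_2/q_2 = 5355/253
  p_3/q_3 = 32257/1524
q_2 = 253 ≤ 492 < 1524 = q_3, so the answer is 5355/253.

5355/253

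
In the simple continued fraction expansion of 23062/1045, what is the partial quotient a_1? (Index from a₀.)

23062 = 22·1045 + 72   →  a_0 = 22
1045 = 14·72 + 37   →  a_1 = 14

14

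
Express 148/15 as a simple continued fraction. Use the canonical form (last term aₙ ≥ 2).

148 = 9·15 + 13
15 = 1·13 + 2
13 = 6·2 + 1
2 = 2·1 + 0  (stop)
So 148/15 = [9; 1, 6, 2].

[9; 1, 6, 2]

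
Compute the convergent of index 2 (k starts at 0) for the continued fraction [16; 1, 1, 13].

33/2

Using pₖ = aₖpₖ₋₁ + pₖ₋₂, qₖ = aₖqₖ₋₁ + qₖ₋₂ (with p₋₁=1, p₋₂=0, q₋₁=0, q₋₂=1):
  k=0: a=16, p=16, q=1
  k=1: a=1, p=17, q=1
  k=2: a=1, p=33, q=2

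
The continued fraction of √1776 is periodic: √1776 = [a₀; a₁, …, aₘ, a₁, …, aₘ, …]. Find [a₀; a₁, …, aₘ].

a₀ = ⌊√1776⌋ = 42.
With m₀=0, d₀=1 and mₖ₊₁ = dₖaₖ − mₖ, dₖ₊₁ = (n − mₖ₊₁²)/dₖ, aₖ₊₁ = ⌊(a₀+mₖ₊₁)/dₖ₊₁⌋:
  k=1: m=42, d=12, a=7
  k=2: m=42, d=1, a=84
d=1 and a=2a₀=84 at k=2, so the next step gives (m, d) = (42, 12) again — its k=1 value — and the period has length 2.

[42; 7, 84]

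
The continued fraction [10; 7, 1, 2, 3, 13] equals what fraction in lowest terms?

Fold from the inside: start with 13/1.
  3 + 1/13 = 40/13
  2 + 13/40 = 93/40
  1 + 40/93 = 133/93
  7 + 93/133 = 1024/133
  10 + 133/1024 = 10373/1024

10373/1024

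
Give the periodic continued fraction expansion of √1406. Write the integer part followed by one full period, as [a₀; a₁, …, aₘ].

[37; 2, 74]

a₀ = ⌊√1406⌋ = 37.
With m₀=0, d₀=1 and mₖ₊₁ = dₖaₖ − mₖ, dₖ₊₁ = (n − mₖ₊₁²)/dₖ, aₖ₊₁ = ⌊(a₀+mₖ₊₁)/dₖ₊₁⌋:
  k=1: m=37, d=37, a=2
  k=2: m=37, d=1, a=74
d=1 and a=2a₀=74 at k=2, so the next step gives (m, d) = (37, 37) again — its k=1 value — and the period has length 2.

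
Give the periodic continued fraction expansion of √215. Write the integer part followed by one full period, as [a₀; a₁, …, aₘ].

a₀ = ⌊√215⌋ = 14.
With m₀=0, d₀=1 and mₖ₊₁ = dₖaₖ − mₖ, dₖ₊₁ = (n − mₖ₊₁²)/dₖ, aₖ₊₁ = ⌊(a₀+mₖ₊₁)/dₖ₊₁⌋:
  k=1: m=14, d=19, a=1
  k=2: m=5, d=10, a=1
  k=3: m=5, d=19, a=1
  k=4: m=14, d=1, a=28
d=1 and a=2a₀=28 at k=4, so the next step gives (m, d) = (14, 19) again — its k=1 value — and the period has length 4.

[14; 1, 1, 1, 28]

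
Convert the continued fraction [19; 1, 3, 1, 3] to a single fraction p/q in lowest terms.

Using pₖ = aₖpₖ₋₁ + pₖ₋₂ and qₖ = aₖqₖ₋₁ + qₖ₋₂:
  k=0: a=19, p=19, q=1
  k=1: a=1, p=20, q=1
  k=2: a=3, p=79, q=4
  k=3: a=1, p=99, q=5
  k=4: a=3, p=376, q=19

376/19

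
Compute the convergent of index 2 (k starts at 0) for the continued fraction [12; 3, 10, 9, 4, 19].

382/31

Using pₖ = aₖpₖ₋₁ + pₖ₋₂, qₖ = aₖqₖ₋₁ + qₖ₋₂ (with p₋₁=1, p₋₂=0, q₋₁=0, q₋₂=1):
  k=0: a=12, p=12, q=1
  k=1: a=3, p=37, q=3
  k=2: a=10, p=382, q=31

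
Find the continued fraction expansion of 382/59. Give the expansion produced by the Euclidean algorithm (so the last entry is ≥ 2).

[6; 2, 9, 3]

382 = 6·59 + 28
59 = 2·28 + 3
28 = 9·3 + 1
3 = 3·1 + 0  (stop)
So 382/59 = [6; 2, 9, 3].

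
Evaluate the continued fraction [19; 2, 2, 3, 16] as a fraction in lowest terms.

5377/277

Fold from the inside: start with 16/1.
  3 + 1/16 = 49/16
  2 + 16/49 = 114/49
  2 + 49/114 = 277/114
  19 + 114/277 = 5377/277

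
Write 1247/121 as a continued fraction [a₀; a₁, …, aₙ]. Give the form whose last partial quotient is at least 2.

1247 = 10·121 + 37
121 = 3·37 + 10
37 = 3·10 + 7
10 = 1·7 + 3
7 = 2·3 + 1
3 = 3·1 + 0  (stop)
So 1247/121 = [10; 3, 3, 1, 2, 3].

[10; 3, 3, 1, 2, 3]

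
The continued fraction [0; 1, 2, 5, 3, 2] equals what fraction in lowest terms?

81/118

Using pₖ = aₖpₖ₋₁ + pₖ₋₂ and qₖ = aₖqₖ₋₁ + qₖ₋₂:
  k=0: a=0, p=0, q=1
  k=1: a=1, p=1, q=1
  k=2: a=2, p=2, q=3
  k=3: a=5, p=11, q=16
  k=4: a=3, p=35, q=51
  k=5: a=2, p=81, q=118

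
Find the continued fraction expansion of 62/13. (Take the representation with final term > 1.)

62 = 4×13 + 10
13 = 1×10 + 3
10 = 3×3 + 1
3 = 3×1 + 0  (stop)
So 62/13 = [4; 1, 3, 3].

[4; 1, 3, 3]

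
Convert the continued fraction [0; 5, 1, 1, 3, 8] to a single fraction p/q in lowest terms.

Using pₖ = aₖpₖ₋₁ + pₖ₋₂ and qₖ = aₖqₖ₋₁ + qₖ₋₂:
  k=0: a=0, p=0, q=1
  k=1: a=5, p=1, q=5
  k=2: a=1, p=1, q=6
  k=3: a=1, p=2, q=11
  k=4: a=3, p=7, q=39
  k=5: a=8, p=58, q=323

58/323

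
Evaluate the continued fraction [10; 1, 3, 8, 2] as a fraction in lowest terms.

753/70

Using pₖ = aₖpₖ₋₁ + pₖ₋₂ and qₖ = aₖqₖ₋₁ + qₖ₋₂:
  k=0: a=10, p=10, q=1
  k=1: a=1, p=11, q=1
  k=2: a=3, p=43, q=4
  k=3: a=8, p=355, q=33
  k=4: a=2, p=753, q=70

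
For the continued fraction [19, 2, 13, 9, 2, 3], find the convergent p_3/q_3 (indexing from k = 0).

4773/245

Using pₖ = aₖpₖ₋₁ + pₖ₋₂, qₖ = aₖqₖ₋₁ + qₖ₋₂ (with p₋₁=1, p₋₂=0, q₋₁=0, q₋₂=1):
  k=0: a=19, p=19, q=1
  k=1: a=2, p=39, q=2
  k=2: a=13, p=526, q=27
  k=3: a=9, p=4773, q=245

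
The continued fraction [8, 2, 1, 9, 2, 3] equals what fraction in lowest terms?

Using pₖ = aₖpₖ₋₁ + pₖ₋₂ and qₖ = aₖqₖ₋₁ + qₖ₋₂:
  k=0: a=8, p=8, q=1
  k=1: a=2, p=17, q=2
  k=2: a=1, p=25, q=3
  k=3: a=9, p=242, q=29
  k=4: a=2, p=509, q=61
  k=5: a=3, p=1769, q=212

1769/212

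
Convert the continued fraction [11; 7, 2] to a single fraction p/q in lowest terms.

167/15

Using pₖ = aₖpₖ₋₁ + pₖ₋₂ and qₖ = aₖqₖ₋₁ + qₖ₋₂:
  k=0: a=11, p=11, q=1
  k=1: a=7, p=78, q=7
  k=2: a=2, p=167, q=15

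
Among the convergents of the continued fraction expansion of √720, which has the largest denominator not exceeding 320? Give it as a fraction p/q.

√720 = [26; 1, 4, 1, 52, …] (period length 4).
Convergents:
  p_0/q_0 = 26/1
  p_1/q_1 = 27/1
  p_2/q_2 = 134/5
  p_3/q_3 = 161/6
  p_4/q_4 = 8506/317
  p_5/q_5 = 8667/323
q_4 = 317 ≤ 320 < 323 = q_5, so the answer is 8506/317.

8506/317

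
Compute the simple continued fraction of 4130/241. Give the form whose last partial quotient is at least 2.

[17; 7, 3, 3, 3]

4130 = 17×241 + 33
241 = 7×33 + 10
33 = 3×10 + 3
10 = 3×3 + 1
3 = 3×1 + 0  (stop)
So 4130/241 = [17; 7, 3, 3, 3].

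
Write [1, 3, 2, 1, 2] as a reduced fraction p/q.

35/27

Using pₖ = aₖpₖ₋₁ + pₖ₋₂ and qₖ = aₖqₖ₋₁ + qₖ₋₂:
  k=0: a=1, p=1, q=1
  k=1: a=3, p=4, q=3
  k=2: a=2, p=9, q=7
  k=3: a=1, p=13, q=10
  k=4: a=2, p=35, q=27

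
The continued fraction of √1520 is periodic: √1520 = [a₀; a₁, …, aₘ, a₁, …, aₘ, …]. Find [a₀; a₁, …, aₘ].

a₀ = ⌊√1520⌋ = 38.
With m₀=0, d₀=1 and mₖ₊₁ = dₖaₖ − mₖ, dₖ₊₁ = (n − mₖ₊₁²)/dₖ, aₖ₊₁ = ⌊(a₀+mₖ₊₁)/dₖ₊₁⌋:
  k=1: m=38, d=76, a=1
  k=2: m=38, d=1, a=76
d=1 and a=2a₀=76 at k=2, so the next step gives (m, d) = (38, 76) again — its k=1 value — and the period has length 2.

[38; 1, 76]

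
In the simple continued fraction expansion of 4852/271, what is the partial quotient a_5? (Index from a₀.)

1

4852 = 17·271 + 245   →  a_0 = 17
271 = 1·245 + 26   →  a_1 = 1
245 = 9·26 + 11   →  a_2 = 9
26 = 2·11 + 4   →  a_3 = 2
11 = 2·4 + 3   →  a_4 = 2
4 = 1·3 + 1   →  a_5 = 1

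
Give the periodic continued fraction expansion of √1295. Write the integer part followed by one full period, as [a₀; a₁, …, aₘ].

a₀ = ⌊√1295⌋ = 35.

[35; 1, 70]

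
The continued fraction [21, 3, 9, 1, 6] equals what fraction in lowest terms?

4563/214

Fold from the inside: start with 6/1.
  1 + 1/6 = 7/6
  9 + 6/7 = 69/7
  3 + 7/69 = 214/69
  21 + 69/214 = 4563/214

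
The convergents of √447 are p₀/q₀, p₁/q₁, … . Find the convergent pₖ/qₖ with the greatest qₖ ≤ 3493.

43807/2072

√447 = [21; 7, 42, …] (period length 2).
Convergents:
  p_0/q_0 = 21/1
  p_1/q_1 = 148/7
  p_2/q_2 = 6237/295
  p_3/q_3 = 43807/2072
  p_4/q_4 = 1846131/87319
q_3 = 2072 ≤ 3493 < 87319 = q_4, so the answer is 43807/2072.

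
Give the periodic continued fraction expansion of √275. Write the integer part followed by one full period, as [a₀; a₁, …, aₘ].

[16; 1, 1, 2, 1, 1, 32]

a₀ = ⌊√275⌋ = 16.
With m₀=0, d₀=1 and mₖ₊₁ = dₖaₖ − mₖ, dₖ₊₁ = (n − mₖ₊₁²)/dₖ, aₖ₊₁ = ⌊(a₀+mₖ₊₁)/dₖ₊₁⌋:
  k=1: m=16, d=19, a=1
  k=2: m=3, d=14, a=1
  k=3: m=11, d=11, a=2
  k=4: m=11, d=14, a=1
  k=5: m=3, d=19, a=1
  k=6: m=16, d=1, a=32
d=1 and a=2a₀=32 at k=6, so the next step gives (m, d) = (16, 19) again — its k=1 value — and the period has length 6.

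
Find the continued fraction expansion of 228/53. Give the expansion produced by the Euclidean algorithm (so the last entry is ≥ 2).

[4; 3, 3, 5]

228 = 4×53 + 16
53 = 3×16 + 5
16 = 3×5 + 1
5 = 5×1 + 0  (stop)
So 228/53 = [4; 3, 3, 5].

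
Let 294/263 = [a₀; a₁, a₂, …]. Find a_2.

2

294 = 1·263 + 31   →  a_0 = 1
263 = 8·31 + 15   →  a_1 = 8
31 = 2·15 + 1   →  a_2 = 2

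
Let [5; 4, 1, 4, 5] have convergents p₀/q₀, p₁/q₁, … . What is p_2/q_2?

26/5

Using pₖ = aₖpₖ₋₁ + pₖ₋₂, qₖ = aₖqₖ₋₁ + qₖ₋₂ (with p₋₁=1, p₋₂=0, q₋₁=0, q₋₂=1):
  k=0: a=5, p=5, q=1
  k=1: a=4, p=21, q=4
  k=2: a=1, p=26, q=5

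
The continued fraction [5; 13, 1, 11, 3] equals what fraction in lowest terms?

Fold from the inside: start with 3/1.
  11 + 1/3 = 34/3
  1 + 3/34 = 37/34
  13 + 34/37 = 515/37
  5 + 37/515 = 2612/515

2612/515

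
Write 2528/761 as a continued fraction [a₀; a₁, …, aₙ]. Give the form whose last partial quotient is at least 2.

[3; 3, 9, 2, 2, 1, 3]

2528 = 3*761 + 245
761 = 3*245 + 26
245 = 9*26 + 11
26 = 2*11 + 4
11 = 2*4 + 3
4 = 1*3 + 1
3 = 3*1 + 0  (stop)
So 2528/761 = [3; 3, 9, 2, 2, 1, 3].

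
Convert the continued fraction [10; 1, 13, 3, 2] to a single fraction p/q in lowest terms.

1093/100

Fold from the inside: start with 2/1.
  3 + 1/2 = 7/2
  13 + 2/7 = 93/7
  1 + 7/93 = 100/93
  10 + 93/100 = 1093/100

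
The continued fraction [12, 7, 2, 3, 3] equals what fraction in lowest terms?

2075/171

Using pₖ = aₖpₖ₋₁ + pₖ₋₂ and qₖ = aₖqₖ₋₁ + qₖ₋₂:
  k=0: a=12, p=12, q=1
  k=1: a=7, p=85, q=7
  k=2: a=2, p=182, q=15
  k=3: a=3, p=631, q=52
  k=4: a=3, p=2075, q=171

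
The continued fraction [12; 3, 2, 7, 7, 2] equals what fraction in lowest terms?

Using pₖ = aₖpₖ₋₁ + pₖ₋₂ and qₖ = aₖqₖ₋₁ + qₖ₋₂:
  k=0: a=12, p=12, q=1
  k=1: a=3, p=37, q=3
  k=2: a=2, p=86, q=7
  k=3: a=7, p=639, q=52
  k=4: a=7, p=4559, q=371
  k=5: a=2, p=9757, q=794

9757/794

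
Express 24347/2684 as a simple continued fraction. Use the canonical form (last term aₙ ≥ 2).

24347 = 9*2684 + 191
2684 = 14*191 + 10
191 = 19*10 + 1
10 = 10*1 + 0  (stop)
So 24347/2684 = [9; 14, 19, 10].

[9; 14, 19, 10]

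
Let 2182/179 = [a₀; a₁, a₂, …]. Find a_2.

2182 = 12·179 + 34   →  a_0 = 12
179 = 5·34 + 9   →  a_1 = 5
34 = 3·9 + 7   →  a_2 = 3

3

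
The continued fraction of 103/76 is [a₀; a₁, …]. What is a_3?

103 = 1·76 + 27   →  a_0 = 1
76 = 2·27 + 22   →  a_1 = 2
27 = 1·22 + 5   →  a_2 = 1
22 = 4·5 + 2   →  a_3 = 4

4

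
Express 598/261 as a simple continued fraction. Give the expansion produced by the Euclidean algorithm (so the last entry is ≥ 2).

[2; 3, 2, 3, 3, 3]

598 = 2×261 + 76
261 = 3×76 + 33
76 = 2×33 + 10
33 = 3×10 + 3
10 = 3×3 + 1
3 = 3×1 + 0  (stop)
So 598/261 = [2; 3, 2, 3, 3, 3].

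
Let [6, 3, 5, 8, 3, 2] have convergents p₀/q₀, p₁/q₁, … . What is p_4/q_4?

Using pₖ = aₖpₖ₋₁ + pₖ₋₂, qₖ = aₖqₖ₋₁ + qₖ₋₂ (with p₋₁=1, p₋₂=0, q₋₁=0, q₋₂=1):
  k=0: a=6, p=6, q=1
  k=1: a=3, p=19, q=3
  k=2: a=5, p=101, q=16
  k=3: a=8, p=827, q=131
  k=4: a=3, p=2582, q=409

2582/409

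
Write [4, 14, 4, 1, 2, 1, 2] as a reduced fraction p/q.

Fold from the inside: start with 2/1.
  1 + 1/2 = 3/2
  2 + 2/3 = 8/3
  1 + 3/8 = 11/8
  4 + 8/11 = 52/11
  14 + 11/52 = 739/52
  4 + 52/739 = 3008/739

3008/739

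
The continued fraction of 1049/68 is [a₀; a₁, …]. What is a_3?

1

1049 = 15·68 + 29   →  a_0 = 15
68 = 2·29 + 10   →  a_1 = 2
29 = 2·10 + 9   →  a_2 = 2
10 = 1·9 + 1   →  a_3 = 1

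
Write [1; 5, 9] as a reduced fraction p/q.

Fold from the inside: start with 9/1.
  5 + 1/9 = 46/9
  1 + 9/46 = 55/46

55/46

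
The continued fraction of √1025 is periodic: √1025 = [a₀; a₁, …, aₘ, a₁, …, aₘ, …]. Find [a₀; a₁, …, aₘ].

a₀ = ⌊√1025⌋ = 32.
With m₀=0, d₀=1 and mₖ₊₁ = dₖaₖ − mₖ, dₖ₊₁ = (n − mₖ₊₁²)/dₖ, aₖ₊₁ = ⌊(a₀+mₖ₊₁)/dₖ₊₁⌋:
  k=1: m=32, d=1, a=64
d=1 and a=2a₀=64 at k=1, so the next step gives (m, d) = (32, 1) again — its k=1 value — and the period has length 1.

[32; 64]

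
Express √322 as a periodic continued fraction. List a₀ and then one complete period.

[17; 1, 16, 1, 34]

a₀ = ⌊√322⌋ = 17.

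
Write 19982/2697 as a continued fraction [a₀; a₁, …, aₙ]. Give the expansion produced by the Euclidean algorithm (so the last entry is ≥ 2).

19982 = 7*2697 + 1103
2697 = 2*1103 + 491
1103 = 2*491 + 121
491 = 4*121 + 7
121 = 17*7 + 2
7 = 3*2 + 1
2 = 2*1 + 0  (stop)
So 19982/2697 = [7; 2, 2, 4, 17, 3, 2].

[7; 2, 2, 4, 17, 3, 2]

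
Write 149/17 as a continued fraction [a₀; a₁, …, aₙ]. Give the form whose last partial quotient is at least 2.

[8; 1, 3, 4]

149 = 8*17 + 13
17 = 1*13 + 4
13 = 3*4 + 1
4 = 4*1 + 0  (stop)
So 149/17 = [8; 1, 3, 4].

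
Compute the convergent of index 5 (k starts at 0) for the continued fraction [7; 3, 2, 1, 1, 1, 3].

197/27

Using pₖ = aₖpₖ₋₁ + pₖ₋₂, qₖ = aₖqₖ₋₁ + qₖ₋₂ (with p₋₁=1, p₋₂=0, q₋₁=0, q₋₂=1):
  k=0: a=7, p=7, q=1
  k=1: a=3, p=22, q=3
  k=2: a=2, p=51, q=7
  k=3: a=1, p=73, q=10
  k=4: a=1, p=124, q=17
  k=5: a=1, p=197, q=27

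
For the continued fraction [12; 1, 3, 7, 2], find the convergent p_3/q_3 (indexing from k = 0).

Using pₖ = aₖpₖ₋₁ + pₖ₋₂, qₖ = aₖqₖ₋₁ + qₖ₋₂ (with p₋₁=1, p₋₂=0, q₋₁=0, q₋₂=1):
  k=0: a=12, p=12, q=1
  k=1: a=1, p=13, q=1
  k=2: a=3, p=51, q=4
  k=3: a=7, p=370, q=29

370/29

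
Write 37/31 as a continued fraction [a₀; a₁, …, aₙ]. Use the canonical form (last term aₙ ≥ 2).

37 = 1·31 + 6
31 = 5·6 + 1
6 = 6·1 + 0  (stop)
So 37/31 = [1; 5, 6].

[1; 5, 6]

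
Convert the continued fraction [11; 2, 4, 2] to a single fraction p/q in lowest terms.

Fold from the inside: start with 2/1.
  4 + 1/2 = 9/2
  2 + 2/9 = 20/9
  11 + 9/20 = 229/20

229/20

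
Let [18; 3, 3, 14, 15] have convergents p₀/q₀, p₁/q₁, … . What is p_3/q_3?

Using pₖ = aₖpₖ₋₁ + pₖ₋₂, qₖ = aₖqₖ₋₁ + qₖ₋₂ (with p₋₁=1, p₋₂=0, q₋₁=0, q₋₂=1):
  k=0: a=18, p=18, q=1
  k=1: a=3, p=55, q=3
  k=2: a=3, p=183, q=10
  k=3: a=14, p=2617, q=143

2617/143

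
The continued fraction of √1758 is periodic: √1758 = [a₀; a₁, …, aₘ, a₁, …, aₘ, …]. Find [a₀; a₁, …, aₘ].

a₀ = ⌊√1758⌋ = 41.
With m₀=0, d₀=1 and mₖ₊₁ = dₖaₖ − mₖ, dₖ₊₁ = (n − mₖ₊₁²)/dₖ, aₖ₊₁ = ⌊(a₀+mₖ₊₁)/dₖ₊₁⌋:
  k=1: m=41, d=77, a=1
  k=2: m=36, d=6, a=12
  k=3: m=36, d=77, a=1
  k=4: m=41, d=1, a=82
d=1 and a=2a₀=82 at k=4, so the next step gives (m, d) = (41, 77) again — its k=1 value — and the period has length 4.

[41; 1, 12, 1, 82]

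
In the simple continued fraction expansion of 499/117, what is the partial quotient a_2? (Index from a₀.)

1

499 = 4·117 + 31   →  a_0 = 4
117 = 3·31 + 24   →  a_1 = 3
31 = 1·24 + 7   →  a_2 = 1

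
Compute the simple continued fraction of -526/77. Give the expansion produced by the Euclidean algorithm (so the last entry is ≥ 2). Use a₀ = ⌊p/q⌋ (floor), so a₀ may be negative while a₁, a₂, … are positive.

-526 = -7·77 + 13
77 = 5·13 + 12
13 = 1·12 + 1
12 = 12·1 + 0  (stop)
So -526/77 = [-7; 5, 1, 12].

[-7; 5, 1, 12]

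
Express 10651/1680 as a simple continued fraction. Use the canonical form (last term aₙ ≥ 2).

[6; 2, 1, 16, 3, 3, 3]

10651 = 6×1680 + 571
1680 = 2×571 + 538
571 = 1×538 + 33
538 = 16×33 + 10
33 = 3×10 + 3
10 = 3×3 + 1
3 = 3×1 + 0  (stop)
So 10651/1680 = [6; 2, 1, 16, 3, 3, 3].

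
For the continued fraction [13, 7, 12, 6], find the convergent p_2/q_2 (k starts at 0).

Using pₖ = aₖpₖ₋₁ + pₖ₋₂, qₖ = aₖqₖ₋₁ + qₖ₋₂ (with p₋₁=1, p₋₂=0, q₋₁=0, q₋₂=1):
  k=0: a=13, p=13, q=1
  k=1: a=7, p=92, q=7
  k=2: a=12, p=1117, q=85

1117/85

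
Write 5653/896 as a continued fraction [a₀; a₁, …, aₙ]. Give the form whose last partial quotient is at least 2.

[6; 3, 4, 3, 1, 4, 1, 2]

5653 = 6*896 + 277
896 = 3*277 + 65
277 = 4*65 + 17
65 = 3*17 + 14
17 = 1*14 + 3
14 = 4*3 + 2
3 = 1*2 + 1
2 = 2*1 + 0  (stop)
So 5653/896 = [6; 3, 4, 3, 1, 4, 1, 2].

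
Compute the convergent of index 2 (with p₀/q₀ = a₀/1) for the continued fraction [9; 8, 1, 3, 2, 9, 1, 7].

Using pₖ = aₖpₖ₋₁ + pₖ₋₂, qₖ = aₖqₖ₋₁ + qₖ₋₂ (with p₋₁=1, p₋₂=0, q₋₁=0, q₋₂=1):
  k=0: a=9, p=9, q=1
  k=1: a=8, p=73, q=8
  k=2: a=1, p=82, q=9

82/9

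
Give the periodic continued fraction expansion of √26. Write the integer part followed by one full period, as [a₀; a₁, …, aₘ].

a₀ = ⌊√26⌋ = 5.
With m₀=0, d₀=1 and mₖ₊₁ = dₖaₖ − mₖ, dₖ₊₁ = (n − mₖ₊₁²)/dₖ, aₖ₊₁ = ⌊(a₀+mₖ₊₁)/dₖ₊₁⌋:
  k=1: m=5, d=1, a=10
d=1 and a=2a₀=10 at k=1, so the next step gives (m, d) = (5, 1) again — its k=1 value — and the period has length 1.

[5; 10]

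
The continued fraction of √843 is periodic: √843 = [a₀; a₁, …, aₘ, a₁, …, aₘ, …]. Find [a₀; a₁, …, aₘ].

a₀ = ⌊√843⌋ = 29.
With m₀=0, d₀=1 and mₖ₊₁ = dₖaₖ − mₖ, dₖ₊₁ = (n − mₖ₊₁²)/dₖ, aₖ₊₁ = ⌊(a₀+mₖ₊₁)/dₖ₊₁⌋:
  k=1: m=29, d=2, a=29
  k=2: m=29, d=1, a=58
d=1 and a=2a₀=58 at k=2, so the next step gives (m, d) = (29, 2) again — its k=1 value — and the period has length 2.

[29; 29, 58]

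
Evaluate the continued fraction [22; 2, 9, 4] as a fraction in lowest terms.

1753/78

Fold from the inside: start with 4/1.
  9 + 1/4 = 37/4
  2 + 4/37 = 78/37
  22 + 37/78 = 1753/78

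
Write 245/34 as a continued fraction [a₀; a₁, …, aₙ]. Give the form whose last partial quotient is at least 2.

[7; 4, 1, 6]

245 = 7×34 + 7
34 = 4×7 + 6
7 = 1×6 + 1
6 = 6×1 + 0  (stop)
So 245/34 = [7; 4, 1, 6].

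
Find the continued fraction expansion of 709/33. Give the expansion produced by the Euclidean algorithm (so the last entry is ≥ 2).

[21; 2, 16]

709 = 21·33 + 16
33 = 2·16 + 1
16 = 16·1 + 0  (stop)
So 709/33 = [21; 2, 16].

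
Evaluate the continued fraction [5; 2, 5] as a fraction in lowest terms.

60/11

Fold from the inside: start with 5/1.
  2 + 1/5 = 11/5
  5 + 5/11 = 60/11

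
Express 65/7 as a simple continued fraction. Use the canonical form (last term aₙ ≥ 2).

65 = 9*7 + 2
7 = 3*2 + 1
2 = 2*1 + 0  (stop)
So 65/7 = [9; 3, 2].

[9; 3, 2]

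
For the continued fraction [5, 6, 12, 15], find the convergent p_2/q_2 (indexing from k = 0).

377/73

Using pₖ = aₖpₖ₋₁ + pₖ₋₂, qₖ = aₖqₖ₋₁ + qₖ₋₂ (with p₋₁=1, p₋₂=0, q₋₁=0, q₋₂=1):
  k=0: a=5, p=5, q=1
  k=1: a=6, p=31, q=6
  k=2: a=12, p=377, q=73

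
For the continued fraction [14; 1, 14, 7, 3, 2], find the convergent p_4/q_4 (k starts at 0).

4973/333

Using pₖ = aₖpₖ₋₁ + pₖ₋₂, qₖ = aₖqₖ₋₁ + qₖ₋₂ (with p₋₁=1, p₋₂=0, q₋₁=0, q₋₂=1):
  k=0: a=14, p=14, q=1
  k=1: a=1, p=15, q=1
  k=2: a=14, p=224, q=15
  k=3: a=7, p=1583, q=106
  k=4: a=3, p=4973, q=333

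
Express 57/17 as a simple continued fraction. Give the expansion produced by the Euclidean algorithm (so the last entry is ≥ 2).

57 = 3*17 + 6
17 = 2*6 + 5
6 = 1*5 + 1
5 = 5*1 + 0  (stop)
So 57/17 = [3; 2, 1, 5].

[3; 2, 1, 5]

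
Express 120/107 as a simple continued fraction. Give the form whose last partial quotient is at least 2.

[1; 8, 4, 3]

120 = 1*107 + 13
107 = 8*13 + 3
13 = 4*3 + 1
3 = 3*1 + 0  (stop)
So 120/107 = [1; 8, 4, 3].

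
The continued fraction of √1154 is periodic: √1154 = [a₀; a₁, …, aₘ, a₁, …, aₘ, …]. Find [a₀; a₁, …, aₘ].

a₀ = ⌊√1154⌋ = 33.
With m₀=0, d₀=1 and mₖ₊₁ = dₖaₖ − mₖ, dₖ₊₁ = (n − mₖ₊₁²)/dₖ, aₖ₊₁ = ⌊(a₀+mₖ₊₁)/dₖ₊₁⌋:
  k=1: m=33, d=65, a=1
  k=2: m=32, d=2, a=32
  k=3: m=32, d=65, a=1
  k=4: m=33, d=1, a=66
d=1 and a=2a₀=66 at k=4, so the next step gives (m, d) = (33, 65) again — its k=1 value — and the period has length 4.

[33; 1, 32, 1, 66]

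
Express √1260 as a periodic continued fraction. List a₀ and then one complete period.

a₀ = ⌊√1260⌋ = 35.
With m₀=0, d₀=1 and mₖ₊₁ = dₖaₖ − mₖ, dₖ₊₁ = (n − mₖ₊₁²)/dₖ, aₖ₊₁ = ⌊(a₀+mₖ₊₁)/dₖ₊₁⌋:
  k=1: m=35, d=35, a=2
  k=2: m=35, d=1, a=70
d=1 and a=2a₀=70 at k=2, so the next step gives (m, d) = (35, 35) again — its k=1 value — and the period has length 2.

[35; 2, 70]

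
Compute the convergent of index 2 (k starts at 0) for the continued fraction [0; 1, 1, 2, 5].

1/2

Using pₖ = aₖpₖ₋₁ + pₖ₋₂, qₖ = aₖqₖ₋₁ + qₖ₋₂ (with p₋₁=1, p₋₂=0, q₋₁=0, q₋₂=1):
  k=0: a=0, p=0, q=1
  k=1: a=1, p=1, q=1
  k=2: a=1, p=1, q=2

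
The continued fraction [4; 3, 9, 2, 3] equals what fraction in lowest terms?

886/205

Fold from the inside: start with 3/1.
  2 + 1/3 = 7/3
  9 + 3/7 = 66/7
  3 + 7/66 = 205/66
  4 + 66/205 = 886/205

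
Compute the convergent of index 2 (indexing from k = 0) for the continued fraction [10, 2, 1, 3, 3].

Using pₖ = aₖpₖ₋₁ + pₖ₋₂, qₖ = aₖqₖ₋₁ + qₖ₋₂ (with p₋₁=1, p₋₂=0, q₋₁=0, q₋₂=1):
  k=0: a=10, p=10, q=1
  k=1: a=2, p=21, q=2
  k=2: a=1, p=31, q=3

31/3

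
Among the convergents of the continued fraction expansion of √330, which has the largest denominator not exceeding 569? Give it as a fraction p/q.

√330 = [18; 6, 36, …] (period length 2).
Convergents:
  p_0/q_0 = 18/1
  p_1/q_1 = 109/6
  p_2/q_2 = 3942/217
  p_3/q_3 = 23761/1308
q_2 = 217 ≤ 569 < 1308 = q_3, so the answer is 3942/217.

3942/217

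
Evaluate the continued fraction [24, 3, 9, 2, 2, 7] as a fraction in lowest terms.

26292/1081

Fold from the inside: start with 7/1.
  2 + 1/7 = 15/7
  2 + 7/15 = 37/15
  9 + 15/37 = 348/37
  3 + 37/348 = 1081/348
  24 + 348/1081 = 26292/1081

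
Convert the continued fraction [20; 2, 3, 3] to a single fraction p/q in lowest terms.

Fold from the inside: start with 3/1.
  3 + 1/3 = 10/3
  2 + 3/10 = 23/10
  20 + 10/23 = 470/23

470/23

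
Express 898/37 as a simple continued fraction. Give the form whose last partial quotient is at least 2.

898 = 24*37 + 10
37 = 3*10 + 7
10 = 1*7 + 3
7 = 2*3 + 1
3 = 3*1 + 0  (stop)
So 898/37 = [24; 3, 1, 2, 3].

[24; 3, 1, 2, 3]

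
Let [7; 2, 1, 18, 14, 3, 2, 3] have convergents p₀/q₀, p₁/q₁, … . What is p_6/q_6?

Using pₖ = aₖpₖ₋₁ + pₖ₋₂, qₖ = aₖqₖ₋₁ + qₖ₋₂ (with p₋₁=1, p₋₂=0, q₋₁=0, q₋₂=1):
  k=0: a=7, p=7, q=1
  k=1: a=2, p=15, q=2
  k=2: a=1, p=22, q=3
  k=3: a=18, p=411, q=56
  k=4: a=14, p=5776, q=787
  k=5: a=3, p=17739, q=2417
  k=6: a=2, p=41254, q=5621

41254/5621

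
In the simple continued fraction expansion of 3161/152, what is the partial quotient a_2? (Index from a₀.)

3161 = 20·152 + 121   →  a_0 = 20
152 = 1·121 + 31   →  a_1 = 1
121 = 3·31 + 28   →  a_2 = 3

3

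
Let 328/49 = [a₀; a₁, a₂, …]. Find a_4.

328 = 6·49 + 34   →  a_0 = 6
49 = 1·34 + 15   →  a_1 = 1
34 = 2·15 + 4   →  a_2 = 2
15 = 3·4 + 3   →  a_3 = 3
4 = 1·3 + 1   →  a_4 = 1

1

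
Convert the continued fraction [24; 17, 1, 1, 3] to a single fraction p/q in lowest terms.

Fold from the inside: start with 3/1.
  1 + 1/3 = 4/3
  1 + 3/4 = 7/4
  17 + 4/7 = 123/7
  24 + 7/123 = 2959/123

2959/123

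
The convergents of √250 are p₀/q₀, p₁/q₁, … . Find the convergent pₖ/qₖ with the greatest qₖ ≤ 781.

4443/281

√250 = [15; 1, 4, 3, 3, 4, 1, 30, …] (period length 7).
Convergents:
  p_0/q_0 = 15/1
  p_1/q_1 = 16/1
  p_2/q_2 = 79/5
  p_3/q_3 = 253/16
  p_4/q_4 = 838/53
  p_5/q_5 = 3605/228
  p_6/q_6 = 4443/281
  p_7/q_7 = 136895/8658
q_6 = 281 ≤ 781 < 8658 = q_7, so the answer is 4443/281.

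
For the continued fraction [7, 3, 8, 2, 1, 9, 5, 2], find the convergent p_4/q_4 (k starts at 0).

Using pₖ = aₖpₖ₋₁ + pₖ₋₂, qₖ = aₖqₖ₋₁ + qₖ₋₂ (with p₋₁=1, p₋₂=0, q₋₁=0, q₋₂=1):
  k=0: a=7, p=7, q=1
  k=1: a=3, p=22, q=3
  k=2: a=8, p=183, q=25
  k=3: a=2, p=388, q=53
  k=4: a=1, p=571, q=78

571/78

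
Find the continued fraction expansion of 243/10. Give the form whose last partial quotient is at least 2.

243 = 24*10 + 3
10 = 3*3 + 1
3 = 3*1 + 0  (stop)
So 243/10 = [24; 3, 3].

[24; 3, 3]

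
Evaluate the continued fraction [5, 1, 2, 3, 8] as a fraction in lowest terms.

473/83

Fold from the inside: start with 8/1.
  3 + 1/8 = 25/8
  2 + 8/25 = 58/25
  1 + 25/58 = 83/58
  5 + 58/83 = 473/83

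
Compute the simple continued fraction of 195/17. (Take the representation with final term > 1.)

[11; 2, 8]

195 = 11*17 + 8
17 = 2*8 + 1
8 = 8*1 + 0  (stop)
So 195/17 = [11; 2, 8].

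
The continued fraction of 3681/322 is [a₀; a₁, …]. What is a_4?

3

3681 = 11·322 + 139   →  a_0 = 11
322 = 2·139 + 44   →  a_1 = 2
139 = 3·44 + 7   →  a_2 = 3
44 = 6·7 + 2   →  a_3 = 6
7 = 3·2 + 1   →  a_4 = 3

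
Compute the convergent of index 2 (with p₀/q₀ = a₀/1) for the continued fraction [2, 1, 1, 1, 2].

Using pₖ = aₖpₖ₋₁ + pₖ₋₂, qₖ = aₖqₖ₋₁ + qₖ₋₂ (with p₋₁=1, p₋₂=0, q₋₁=0, q₋₂=1):
  k=0: a=2, p=2, q=1
  k=1: a=1, p=3, q=1
  k=2: a=1, p=5, q=2

5/2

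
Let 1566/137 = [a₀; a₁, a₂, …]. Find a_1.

1566 = 11·137 + 59   →  a_0 = 11
137 = 2·59 + 19   →  a_1 = 2

2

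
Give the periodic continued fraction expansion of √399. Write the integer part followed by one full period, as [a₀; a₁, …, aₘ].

a₀ = ⌊√399⌋ = 19.

[19; 1, 38]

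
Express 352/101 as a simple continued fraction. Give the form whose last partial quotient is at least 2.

[3; 2, 16, 3]

352 = 3×101 + 49
101 = 2×49 + 3
49 = 16×3 + 1
3 = 3×1 + 0  (stop)
So 352/101 = [3; 2, 16, 3].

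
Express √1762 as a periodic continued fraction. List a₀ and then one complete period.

a₀ = ⌊√1762⌋ = 41.
With m₀=0, d₀=1 and mₖ₊₁ = dₖaₖ − mₖ, dₖ₊₁ = (n − mₖ₊₁²)/dₖ, aₖ₊₁ = ⌊(a₀+mₖ₊₁)/dₖ₊₁⌋:
  k=1: m=41, d=81, a=1
  k=2: m=40, d=2, a=40
  k=3: m=40, d=81, a=1
  k=4: m=41, d=1, a=82
d=1 and a=2a₀=82 at k=4, so the next step gives (m, d) = (41, 81) again — its k=1 value — and the period has length 4.

[41; 1, 40, 1, 82]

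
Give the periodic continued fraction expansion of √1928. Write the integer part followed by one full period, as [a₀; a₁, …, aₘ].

[43; 1, 9, 1, 86]

a₀ = ⌊√1928⌋ = 43.
With m₀=0, d₀=1 and mₖ₊₁ = dₖaₖ − mₖ, dₖ₊₁ = (n − mₖ₊₁²)/dₖ, aₖ₊₁ = ⌊(a₀+mₖ₊₁)/dₖ₊₁⌋:
  k=1: m=43, d=79, a=1
  k=2: m=36, d=8, a=9
  k=3: m=36, d=79, a=1
  k=4: m=43, d=1, a=86
d=1 and a=2a₀=86 at k=4, so the next step gives (m, d) = (43, 79) again — its k=1 value — and the period has length 4.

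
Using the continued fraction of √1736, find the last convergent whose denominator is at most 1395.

31249/750

√1736 = [41; 1, 1, 1, 82, …] (period length 4).
Convergents:
  p_0/q_0 = 41/1
  p_1/q_1 = 42/1
  p_2/q_2 = 83/2
  p_3/q_3 = 125/3
  p_4/q_4 = 10333/248
  p_5/q_5 = 10458/251
  p_6/q_6 = 20791/499
  p_7/q_7 = 31249/750
  p_8/q_8 = 2583209/61999
q_7 = 750 ≤ 1395 < 61999 = q_8, so the answer is 31249/750.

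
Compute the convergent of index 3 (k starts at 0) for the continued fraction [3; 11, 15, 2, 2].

Using pₖ = aₖpₖ₋₁ + pₖ₋₂, qₖ = aₖqₖ₋₁ + qₖ₋₂ (with p₋₁=1, p₋₂=0, q₋₁=0, q₋₂=1):
  k=0: a=3, p=3, q=1
  k=1: a=11, p=34, q=11
  k=2: a=15, p=513, q=166
  k=3: a=2, p=1060, q=343

1060/343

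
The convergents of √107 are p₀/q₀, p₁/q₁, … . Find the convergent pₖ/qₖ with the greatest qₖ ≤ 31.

√107 = [10; 2, 1, 9, 1, 2, 20, …] (period length 6).
Convergents:
  p_0/q_0 = 10/1
  p_1/q_1 = 21/2
  p_2/q_2 = 31/3
  p_3/q_3 = 300/29
  p_4/q_4 = 331/32
q_3 = 29 ≤ 31 < 32 = q_4, so the answer is 300/29.

300/29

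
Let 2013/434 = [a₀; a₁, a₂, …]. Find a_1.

1

2013 = 4·434 + 277   →  a_0 = 4
434 = 1·277 + 157   →  a_1 = 1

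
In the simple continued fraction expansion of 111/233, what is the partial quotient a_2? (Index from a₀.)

111 = 0·233 + 111   →  a_0 = 0
233 = 2·111 + 11   →  a_1 = 2
111 = 10·11 + 1   →  a_2 = 10

10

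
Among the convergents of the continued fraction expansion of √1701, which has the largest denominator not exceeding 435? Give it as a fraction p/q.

16621/403

√1701 = [41; 4, 8, 1, 10, 1, 8, 4, 82, …] (period length 8).
Convergents:
  p_0/q_0 = 41/1
  p_1/q_1 = 165/4
  p_2/q_2 = 1361/33
  p_3/q_3 = 1526/37
  p_4/q_4 = 16621/403
  p_5/q_5 = 18147/440
q_4 = 403 ≤ 435 < 440 = q_5, so the answer is 16621/403.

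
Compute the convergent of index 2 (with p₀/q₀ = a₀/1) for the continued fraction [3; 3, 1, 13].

13/4

Using pₖ = aₖpₖ₋₁ + pₖ₋₂, qₖ = aₖqₖ₋₁ + qₖ₋₂ (with p₋₁=1, p₋₂=0, q₋₁=0, q₋₂=1):
  k=0: a=3, p=3, q=1
  k=1: a=3, p=10, q=3
  k=2: a=1, p=13, q=4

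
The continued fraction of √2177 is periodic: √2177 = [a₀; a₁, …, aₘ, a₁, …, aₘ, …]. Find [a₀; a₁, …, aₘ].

a₀ = ⌊√2177⌋ = 46.
With m₀=0, d₀=1 and mₖ₊₁ = dₖaₖ − mₖ, dₖ₊₁ = (n − mₖ₊₁²)/dₖ, aₖ₊₁ = ⌊(a₀+mₖ₊₁)/dₖ₊₁⌋:
  k=1: m=46, d=61, a=1
  k=2: m=15, d=32, a=1
  k=3: m=17, d=59, a=1
  k=4: m=42, d=7, a=12
  k=5: m=42, d=59, a=1
  k=6: m=17, d=32, a=1
  k=7: m=15, d=61, a=1
  k=8: m=46, d=1, a=92
d=1 and a=2a₀=92 at k=8, so the next step gives (m, d) = (46, 61) again — its k=1 value — and the period has length 8.

[46; 1, 1, 1, 12, 1, 1, 1, 92]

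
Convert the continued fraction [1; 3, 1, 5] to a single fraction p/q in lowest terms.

Fold from the inside: start with 5/1.
  1 + 1/5 = 6/5
  3 + 5/6 = 23/6
  1 + 6/23 = 29/23

29/23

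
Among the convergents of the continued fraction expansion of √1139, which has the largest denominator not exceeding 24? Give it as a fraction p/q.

135/4

√1139 = [33; 1, 2, 1, 66, …] (period length 4).
Convergents:
  p_0/q_0 = 33/1
  p_1/q_1 = 34/1
  p_2/q_2 = 101/3
  p_3/q_3 = 135/4
  p_4/q_4 = 9011/267
q_3 = 4 ≤ 24 < 267 = q_4, so the answer is 135/4.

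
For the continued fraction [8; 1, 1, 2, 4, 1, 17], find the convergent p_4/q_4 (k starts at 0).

Using pₖ = aₖpₖ₋₁ + pₖ₋₂, qₖ = aₖqₖ₋₁ + qₖ₋₂ (with p₋₁=1, p₋₂=0, q₋₁=0, q₋₂=1):
  k=0: a=8, p=8, q=1
  k=1: a=1, p=9, q=1
  k=2: a=1, p=17, q=2
  k=3: a=2, p=43, q=5
  k=4: a=4, p=189, q=22

189/22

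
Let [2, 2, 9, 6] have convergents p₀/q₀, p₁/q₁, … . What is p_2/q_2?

47/19

Using pₖ = aₖpₖ₋₁ + pₖ₋₂, qₖ = aₖqₖ₋₁ + qₖ₋₂ (with p₋₁=1, p₋₂=0, q₋₁=0, q₋₂=1):
  k=0: a=2, p=2, q=1
  k=1: a=2, p=5, q=2
  k=2: a=9, p=47, q=19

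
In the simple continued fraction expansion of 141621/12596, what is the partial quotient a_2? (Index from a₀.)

9

141621 = 11·12596 + 3065   →  a_0 = 11
12596 = 4·3065 + 336   →  a_1 = 4
3065 = 9·336 + 41   →  a_2 = 9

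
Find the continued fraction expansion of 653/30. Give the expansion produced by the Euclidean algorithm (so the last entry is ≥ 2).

653 = 21×30 + 23
30 = 1×23 + 7
23 = 3×7 + 2
7 = 3×2 + 1
2 = 2×1 + 0  (stop)
So 653/30 = [21; 1, 3, 3, 2].

[21; 1, 3, 3, 2]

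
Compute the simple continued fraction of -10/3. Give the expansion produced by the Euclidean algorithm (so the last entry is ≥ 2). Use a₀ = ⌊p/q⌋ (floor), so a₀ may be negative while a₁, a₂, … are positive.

[-4; 1, 2]

-10 = -4×3 + 2
3 = 1×2 + 1
2 = 2×1 + 0  (stop)
So -10/3 = [-4; 1, 2].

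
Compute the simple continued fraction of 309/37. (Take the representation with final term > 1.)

309 = 8×37 + 13
37 = 2×13 + 11
13 = 1×11 + 2
11 = 5×2 + 1
2 = 2×1 + 0  (stop)
So 309/37 = [8; 2, 1, 5, 2].

[8; 2, 1, 5, 2]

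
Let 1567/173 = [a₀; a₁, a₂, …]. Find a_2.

3

1567 = 9·173 + 10   →  a_0 = 9
173 = 17·10 + 3   →  a_1 = 17
10 = 3·3 + 1   →  a_2 = 3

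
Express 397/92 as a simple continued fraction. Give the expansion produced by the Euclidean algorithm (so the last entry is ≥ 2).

397 = 4*92 + 29
92 = 3*29 + 5
29 = 5*5 + 4
5 = 1*4 + 1
4 = 4*1 + 0  (stop)
So 397/92 = [4; 3, 5, 1, 4].

[4; 3, 5, 1, 4]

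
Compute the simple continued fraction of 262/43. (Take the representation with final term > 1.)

262 = 6×43 + 4
43 = 10×4 + 3
4 = 1×3 + 1
3 = 3×1 + 0  (stop)
So 262/43 = [6; 10, 1, 3].

[6; 10, 1, 3]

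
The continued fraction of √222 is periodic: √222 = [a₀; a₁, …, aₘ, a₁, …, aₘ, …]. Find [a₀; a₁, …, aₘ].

[14; 1, 8, 1, 28]

a₀ = ⌊√222⌋ = 14.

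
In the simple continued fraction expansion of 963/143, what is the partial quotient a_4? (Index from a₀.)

963 = 6·143 + 105   →  a_0 = 6
143 = 1·105 + 38   →  a_1 = 1
105 = 2·38 + 29   →  a_2 = 2
38 = 1·29 + 9   →  a_3 = 1
29 = 3·9 + 2   →  a_4 = 3

3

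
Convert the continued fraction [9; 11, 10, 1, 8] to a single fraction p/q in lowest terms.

9881/1087

Using pₖ = aₖpₖ₋₁ + pₖ₋₂ and qₖ = aₖqₖ₋₁ + qₖ₋₂:
  k=0: a=9, p=9, q=1
  k=1: a=11, p=100, q=11
  k=2: a=10, p=1009, q=111
  k=3: a=1, p=1109, q=122
  k=4: a=8, p=9881, q=1087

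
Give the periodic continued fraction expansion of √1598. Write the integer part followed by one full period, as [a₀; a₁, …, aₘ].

a₀ = ⌊√1598⌋ = 39.
With m₀=0, d₀=1 and mₖ₊₁ = dₖaₖ − mₖ, dₖ₊₁ = (n − mₖ₊₁²)/dₖ, aₖ₊₁ = ⌊(a₀+mₖ₊₁)/dₖ₊₁⌋:
  k=1: m=39, d=77, a=1
  k=2: m=38, d=2, a=38
  k=3: m=38, d=77, a=1
  k=4: m=39, d=1, a=78
d=1 and a=2a₀=78 at k=4, so the next step gives (m, d) = (39, 77) again — its k=1 value — and the period has length 4.

[39; 1, 38, 1, 78]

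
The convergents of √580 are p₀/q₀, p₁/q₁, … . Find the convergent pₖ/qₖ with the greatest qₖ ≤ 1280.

√580 = [24; 12, 48, …] (period length 2).
Convergents:
  p_0/q_0 = 24/1
  p_1/q_1 = 289/12
  p_2/q_2 = 13896/577
  p_3/q_3 = 167041/6936
q_2 = 577 ≤ 1280 < 6936 = q_3, so the answer is 13896/577.

13896/577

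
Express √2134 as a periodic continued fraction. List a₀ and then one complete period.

a₀ = ⌊√2134⌋ = 46.
With m₀=0, d₀=1 and mₖ₊₁ = dₖaₖ − mₖ, dₖ₊₁ = (n − mₖ₊₁²)/dₖ, aₖ₊₁ = ⌊(a₀+mₖ₊₁)/dₖ₊₁⌋:
  k=1: m=46, d=18, a=5
  k=2: m=44, d=11, a=8
  k=3: m=44, d=18, a=5
  k=4: m=46, d=1, a=92
d=1 and a=2a₀=92 at k=4, so the next step gives (m, d) = (46, 18) again — its k=1 value — and the period has length 4.

[46; 5, 8, 5, 92]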